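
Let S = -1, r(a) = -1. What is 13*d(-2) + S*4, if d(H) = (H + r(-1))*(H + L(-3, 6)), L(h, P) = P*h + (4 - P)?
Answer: 854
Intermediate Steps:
L(h, P) = 4 - P + P*h
d(H) = (-1 + H)*(-20 + H) (d(H) = (H - 1)*(H + (4 - 1*6 + 6*(-3))) = (-1 + H)*(H + (4 - 6 - 18)) = (-1 + H)*(H - 20) = (-1 + H)*(-20 + H))
13*d(-2) + S*4 = 13*(20 + (-2)² - 21*(-2)) - 1*4 = 13*(20 + 4 + 42) - 4 = 13*66 - 4 = 858 - 4 = 854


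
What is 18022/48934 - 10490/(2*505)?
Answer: -24755772/2471167 ≈ -10.018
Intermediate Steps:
18022/48934 - 10490/(2*505) = 18022*(1/48934) - 10490/1010 = 9011/24467 - 10490*1/1010 = 9011/24467 - 1049/101 = -24755772/2471167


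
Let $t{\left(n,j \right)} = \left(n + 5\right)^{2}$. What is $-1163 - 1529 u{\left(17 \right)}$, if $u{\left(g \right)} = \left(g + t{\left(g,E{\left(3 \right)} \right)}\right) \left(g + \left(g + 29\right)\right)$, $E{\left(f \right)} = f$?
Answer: $-48260990$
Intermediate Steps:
$t{\left(n,j \right)} = \left(5 + n\right)^{2}$
$u{\left(g \right)} = \left(29 + 2 g\right) \left(g + \left(5 + g\right)^{2}\right)$ ($u{\left(g \right)} = \left(g + \left(5 + g\right)^{2}\right) \left(g + \left(g + 29\right)\right) = \left(g + \left(5 + g\right)^{2}\right) \left(g + \left(29 + g\right)\right) = \left(g + \left(5 + g\right)^{2}\right) \left(29 + 2 g\right) = \left(29 + 2 g\right) \left(g + \left(5 + g\right)^{2}\right)$)
$-1163 - 1529 u{\left(17 \right)} = -1163 - 1529 \left(725 + 2 \cdot 17^{3} + 51 \cdot 17^{2} + 369 \cdot 17\right) = -1163 - 1529 \left(725 + 2 \cdot 4913 + 51 \cdot 289 + 6273\right) = -1163 - 1529 \left(725 + 9826 + 14739 + 6273\right) = -1163 - 48259827 = -48260990$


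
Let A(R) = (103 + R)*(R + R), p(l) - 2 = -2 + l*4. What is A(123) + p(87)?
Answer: 55944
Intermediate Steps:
p(l) = 4*l (p(l) = 2 + (-2 + l*4) = 2 + (-2 + 4*l) = 4*l)
A(R) = 2*R*(103 + R) (A(R) = (103 + R)*(2*R) = 2*R*(103 + R))
A(123) + p(87) = 2*123*(103 + 123) + 4*87 = 2*123*226 + 348 = 55596 + 348 = 55944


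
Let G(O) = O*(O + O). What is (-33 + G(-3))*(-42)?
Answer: 630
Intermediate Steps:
G(O) = 2*O**2 (G(O) = O*(2*O) = 2*O**2)
(-33 + G(-3))*(-42) = (-33 + 2*(-3)**2)*(-42) = (-33 + 2*9)*(-42) = (-33 + 18)*(-42) = -15*(-42) = 630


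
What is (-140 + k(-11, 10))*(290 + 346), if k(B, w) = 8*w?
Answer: -38160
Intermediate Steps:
(-140 + k(-11, 10))*(290 + 346) = (-140 + 8*10)*(290 + 346) = (-140 + 80)*636 = -60*636 = -38160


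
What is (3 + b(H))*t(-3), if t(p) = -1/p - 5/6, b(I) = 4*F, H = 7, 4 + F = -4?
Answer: 29/2 ≈ 14.500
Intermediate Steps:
F = -8 (F = -4 - 4 = -8)
b(I) = -32 (b(I) = 4*(-8) = -32)
t(p) = -⅚ - 1/p (t(p) = -1/p - 5*⅙ = -1/p - ⅚ = -⅚ - 1/p)
(3 + b(H))*t(-3) = (3 - 32)*(-⅚ - 1/(-3)) = -29*(-⅚ - 1*(-⅓)) = -29*(-⅚ + ⅓) = -29*(-½) = 29/2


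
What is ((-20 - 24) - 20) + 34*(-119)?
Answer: -4110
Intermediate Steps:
((-20 - 24) - 20) + 34*(-119) = (-44 - 20) - 4046 = -64 - 4046 = -4110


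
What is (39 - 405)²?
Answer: 133956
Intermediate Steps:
(39 - 405)² = (-366)² = 133956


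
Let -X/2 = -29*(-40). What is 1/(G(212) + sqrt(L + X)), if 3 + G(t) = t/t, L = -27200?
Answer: -1/14762 - 3*I*sqrt(205)/7381 ≈ -6.7741e-5 - 0.0058195*I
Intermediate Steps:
X = -2320 (X = -(-58)*(-40) = -2*1160 = -2320)
G(t) = -2 (G(t) = -3 + t/t = -3 + 1 = -2)
1/(G(212) + sqrt(L + X)) = 1/(-2 + sqrt(-27200 - 2320)) = 1/(-2 + sqrt(-29520)) = 1/(-2 + 12*I*sqrt(205))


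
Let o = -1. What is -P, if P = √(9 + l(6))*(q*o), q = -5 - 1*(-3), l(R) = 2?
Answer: -2*√11 ≈ -6.6332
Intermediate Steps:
q = -2 (q = -5 + 3 = -2)
P = 2*√11 (P = √(9 + 2)*(-2*(-1)) = √11*2 = 2*√11 ≈ 6.6332)
-P = -2*√11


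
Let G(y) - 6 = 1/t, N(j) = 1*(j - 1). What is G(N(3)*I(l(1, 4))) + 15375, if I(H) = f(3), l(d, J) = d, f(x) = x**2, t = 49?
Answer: 753670/49 ≈ 15381.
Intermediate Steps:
I(H) = 9 (I(H) = 3**2 = 9)
N(j) = -1 + j (N(j) = 1*(-1 + j) = -1 + j)
G(y) = 295/49 (G(y) = 6 + 1/49 = 295/49)
G(N(3)*I(l(1, 4))) + 15375 = 295/49 + 15375 = 753670/49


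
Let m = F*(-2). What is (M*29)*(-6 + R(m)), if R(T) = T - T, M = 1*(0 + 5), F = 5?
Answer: -870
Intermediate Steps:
M = 5 (M = 1*5 = 5)
m = -10 (m = 5*(-2) = -10)
R(T) = 0
(M*29)*(-6 + R(m)) = (5*29)*(-6 + 0) = 145*(-6) = -870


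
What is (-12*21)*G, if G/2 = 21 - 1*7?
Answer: -7056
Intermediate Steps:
G = 28 (G = 2*(21 - 1*7) = 2*(21 - 7) = 2*14 = 28)
(-12*21)*G = -12*21*28 = -252*28 = -7056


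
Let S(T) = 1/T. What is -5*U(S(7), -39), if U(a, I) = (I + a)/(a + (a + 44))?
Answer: 136/31 ≈ 4.3871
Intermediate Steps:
U(a, I) = (I + a)/(44 + 2*a) (U(a, I) = (I + a)/(a + (44 + a)) = (I + a)/(44 + 2*a))
-5*U(S(7), -39) = -5*(-39 + 1/7)/(2*(22 + 1/7)) = -5*(-272)/(2*155/7*7) = -5*7*(-272)/(2*155*7) = -5*(-136/155) = 136/31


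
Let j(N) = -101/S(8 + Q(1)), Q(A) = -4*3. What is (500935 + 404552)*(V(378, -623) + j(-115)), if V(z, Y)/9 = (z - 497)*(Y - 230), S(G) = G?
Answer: 3308969134911/4 ≈ 8.2724e+11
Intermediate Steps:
Q(A) = -12
V(z, Y) = 9*(-497 + z)*(-230 + Y) (V(z, Y) = 9*((z - 497)*(Y - 230)) = 9*((-497 + z)*(-230 + Y)) = 9*(-497 + z)*(-230 + Y))
j(N) = 101/4 (j(N) = -101/(8 - 12) = -101/(-4) = -101*(-1/4) = 101/4)
(500935 + 404552)*(V(378, -623) + j(-115)) = (500935 + 404552)*((1028790 - 4473*(-623) - 2070*378 + 9*(-623)*378) + 101/4) = 905487*((1028790 + 2786679 - 782460 - 2119446) + 101/4) = 905487*(913563 + 101/4) = 905487*(3654353/4) = 3308969134911/4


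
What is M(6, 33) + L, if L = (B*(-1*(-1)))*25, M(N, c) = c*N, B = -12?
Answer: -102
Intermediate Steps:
M(N, c) = N*c
L = -300 (L = -(-12)*(-1)*25 = -12*1*25 = -12*25 = -300)
M(6, 33) + L = 6*33 - 300 = 198 - 300 = -102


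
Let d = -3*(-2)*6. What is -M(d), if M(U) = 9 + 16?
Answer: -25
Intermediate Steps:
d = 36 (d = 6*6 = 36)
M(U) = 25
-M(d) = -1*25 = -25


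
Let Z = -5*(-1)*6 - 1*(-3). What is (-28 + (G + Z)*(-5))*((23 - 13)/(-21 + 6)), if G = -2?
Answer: 122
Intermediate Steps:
Z = 33 (Z = 5*6 + 3 = 30 + 3 = 33)
(-28 + (G + Z)*(-5))*((23 - 13)/(-21 + 6)) = (-28 + (-2 + 33)*(-5))*((23 - 13)/(-21 + 6)) = (-28 + 31*(-5))*(10/(-15)) = (-28 - 155)*(10*(-1/15)) = -183*(-⅔) = 122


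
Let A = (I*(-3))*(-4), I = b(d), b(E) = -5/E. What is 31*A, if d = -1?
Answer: 1860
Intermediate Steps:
I = 5 (I = -5/(-1) = -5*(-1) = 5)
A = 60 (A = (5*(-3))*(-4) = -15*(-4) = 60)
31*A = 31*60 = 1860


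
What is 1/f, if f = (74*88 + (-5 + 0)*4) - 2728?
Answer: 1/3764 ≈ 0.00026567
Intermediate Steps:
f = 3764 (f = (6512 - 5*4) - 2728 = (6512 - 20) - 2728 = 6492 - 2728 = 3764)
1/f = 1/3764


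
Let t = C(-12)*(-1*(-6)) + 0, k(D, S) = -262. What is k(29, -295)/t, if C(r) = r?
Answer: 131/36 ≈ 3.6389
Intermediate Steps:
t = -72 (t = -(-12)*(-6) + 0 = -12*6 + 0 = -72 + 0 = -72)
k(29, -295)/t = -262/(-72) = -262*(-1/72) = 131/36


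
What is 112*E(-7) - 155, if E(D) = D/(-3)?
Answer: 319/3 ≈ 106.33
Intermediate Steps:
E(D) = -D/3 (E(D) = D*(-1/3) = -D/3)
112*E(-7) - 155 = 112*(-1/3*(-7)) - 155 = 112*(7/3) - 155 = 784/3 - 155 = 319/3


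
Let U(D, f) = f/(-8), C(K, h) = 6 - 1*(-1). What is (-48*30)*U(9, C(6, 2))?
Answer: 1260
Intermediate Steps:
C(K, h) = 7 (C(K, h) = 6 + 1 = 7)
U(D, f) = -f/8 (U(D, f) = f*(-⅛) = -f/8)
(-48*30)*U(9, C(6, 2)) = (-48*30)*(-⅛*7) = -1440*(-7/8) = 1260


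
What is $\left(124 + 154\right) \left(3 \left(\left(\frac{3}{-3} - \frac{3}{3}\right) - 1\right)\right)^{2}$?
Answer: $22518$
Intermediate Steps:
$\left(124 + 154\right) \left(3 \left(\left(\frac{3}{-3} - \frac{3}{3}\right) - 1\right)\right)^{2} = 278 \left(3 \left(\left(3 \left(- \frac{1}{3}\right) - 1\right) - 1\right)\right)^{2} = 278 \left(3 \left(\left(-1 - 1\right) - 1\right)\right)^{2} = 278 \left(3 \left(-2 - 1\right)\right)^{2} = 278 \left(3 \left(-3\right)\right)^{2} = 278 \left(-9\right)^{2} = 278 \cdot 81 = 22518$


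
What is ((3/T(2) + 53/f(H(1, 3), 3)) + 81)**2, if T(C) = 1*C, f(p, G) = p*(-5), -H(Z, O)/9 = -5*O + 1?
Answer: 673973521/99225 ≈ 6792.4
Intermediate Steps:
H(Z, O) = -9 + 45*O (H(Z, O) = -9*(-5*O + 1) = -9*(1 - 5*O) = -9 + 45*O)
f(p, G) = -5*p
T(C) = C
((3/T(2) + 53/f(H(1, 3), 3)) + 81)**2 = ((3/2 + 53/((-5*(-9 + 45*3)))) + 81)**2 = ((3*(1/2) + 53/((-5*(-9 + 135)))) + 81)**2 = ((3/2 + 53/((-5*126))) + 81)**2 = ((3/2 + 53/(-630)) + 81)**2 = ((3/2 + 53*(-1/630)) + 81)**2 = ((3/2 - 53/630) + 81)**2 = (446/315 + 81)**2 = (25961/315)**2 = 673973521/99225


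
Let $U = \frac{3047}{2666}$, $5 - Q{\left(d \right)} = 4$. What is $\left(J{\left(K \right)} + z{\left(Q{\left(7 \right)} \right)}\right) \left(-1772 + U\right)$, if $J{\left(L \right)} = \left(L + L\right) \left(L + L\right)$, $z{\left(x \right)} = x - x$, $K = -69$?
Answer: $- \frac{44954361810}{1333} \approx -3.3724 \cdot 10^{7}$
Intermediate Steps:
$Q{\left(d \right)} = 1$ ($Q{\left(d \right)} = 5 - 4 = 1$)
$U = \frac{3047}{2666}$ ($U = 3047 \cdot \frac{1}{2666} = \frac{3047}{2666} \approx 1.1429$)
$z{\left(x \right)} = 0$
$J{\left(L \right)} = 4 L^{2}$ ($J{\left(L \right)} = 2 L 2 L = 4 L^{2}$)
$\left(J{\left(K \right)} + z{\left(Q{\left(7 \right)} \right)}\right) \left(-1772 + U\right) = \left(4 \left(-69\right)^{2} + 0\right) \left(-1772 + \frac{3047}{2666}\right) = \left(4 \cdot 4761 + 0\right) \left(- \frac{4721105}{2666}\right) = \left(19044 + 0\right) \left(- \frac{4721105}{2666}\right) = 19044 \left(- \frac{4721105}{2666}\right) = - \frac{44954361810}{1333}$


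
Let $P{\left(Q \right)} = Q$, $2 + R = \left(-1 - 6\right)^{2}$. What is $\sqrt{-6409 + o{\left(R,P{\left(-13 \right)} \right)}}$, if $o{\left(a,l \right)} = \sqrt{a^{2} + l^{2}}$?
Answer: $\sqrt{-6409 + \sqrt{2378}} \approx 79.751 i$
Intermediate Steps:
$R = 47$ ($R = -2 + \left(-1 - 6\right)^{2} = -2 + \left(-7\right)^{2} = -2 + 49 = 47$)
$\sqrt{-6409 + o{\left(R,P{\left(-13 \right)} \right)}} = \sqrt{-6409 + \sqrt{47^{2} + \left(-13\right)^{2}}} = \sqrt{-6409 + \sqrt{2209 + 169}} = \sqrt{-6409 + \sqrt{2378}}$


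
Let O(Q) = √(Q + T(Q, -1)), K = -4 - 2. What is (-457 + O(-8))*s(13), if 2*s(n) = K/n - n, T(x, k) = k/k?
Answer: 79975/26 - 175*I*√7/26 ≈ 3076.0 - 17.808*I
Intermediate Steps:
K = -6
T(x, k) = 1
O(Q) = √(1 + Q) (O(Q) = √(Q + 1) = √(1 + Q))
s(n) = -3/n - n/2 (s(n) = (-6/n - n)/2 = (-n - 6/n)/2 = -3/n - n/2)
(-457 + O(-8))*s(13) = (-457 + √(1 - 8))*(-3/13 - ½*13) = (-457 + √(-7))*(-3*1/13 - 13/2) = (-457 + I*√7)*(-3/13 - 13/2) = (-457 + I*√7)*(-175/26) = 79975/26 - 175*I*√7/26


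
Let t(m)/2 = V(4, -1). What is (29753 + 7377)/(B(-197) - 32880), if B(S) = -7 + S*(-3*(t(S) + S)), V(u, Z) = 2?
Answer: -3713/14695 ≈ -0.25267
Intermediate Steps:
t(m) = 4 (t(m) = 2*2 = 4)
B(S) = -7 + S*(-12 - 3*S) (B(S) = -7 + S*(-3*(4 + S)) = -7 + S*(-12 - 3*S))
(29753 + 7377)/(B(-197) - 32880) = (29753 + 7377)/((-7 - 12*(-197) - 3*(-197)²) - 32880) = 37130/((-7 + 2364 - 3*38809) - 32880) = 37130/((-7 + 2364 - 116427) - 32880) = 37130/(-114070 - 32880) = 37130/(-146950) = 37130*(-1/146950) = -3713/14695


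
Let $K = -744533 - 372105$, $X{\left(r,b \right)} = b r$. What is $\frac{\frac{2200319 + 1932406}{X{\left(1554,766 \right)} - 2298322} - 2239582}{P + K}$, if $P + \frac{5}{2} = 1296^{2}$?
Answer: $- \frac{2481366926281}{623753209029} \approx -3.9781$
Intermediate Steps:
$P = \frac{3359227}{2}$ ($P = - \frac{5}{2} + 1296^{2} = - \frac{5}{2} + 1679616 = \frac{3359227}{2} \approx 1.6796 \cdot 10^{6}$)
$K = -1116638$
$\frac{\frac{2200319 + 1932406}{X{\left(1554,766 \right)} - 2298322} - 2239582}{P + K} = \frac{\frac{2200319 + 1932406}{766 \cdot 1554 - 2298322} - 2239582}{\frac{3359227}{2} - 1116638} = \frac{\frac{4132725}{1190364 - 2298322} - 2239582}{\frac{1125951}{2}} = \left(\frac{4132725}{-1107958} - 2239582\right) \frac{2}{1125951} = \left(4132725 \left(- \frac{1}{1107958}\right) - 2239582\right) \frac{2}{1125951} = \left(- \frac{4132725}{1107958} - 2239582\right) \frac{2}{1125951} = \left(- \frac{2481366926281}{1107958}\right) \frac{2}{1125951} = - \frac{2481366926281}{623753209029}$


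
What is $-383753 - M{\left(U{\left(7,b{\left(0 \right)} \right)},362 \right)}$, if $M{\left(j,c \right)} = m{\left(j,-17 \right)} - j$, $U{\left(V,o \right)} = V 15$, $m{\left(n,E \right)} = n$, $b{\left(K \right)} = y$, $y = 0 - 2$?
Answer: $-383753$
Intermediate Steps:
$y = -2$
$b{\left(K \right)} = -2$
$U{\left(V,o \right)} = 15 V$
$M{\left(j,c \right)} = 0$ ($M{\left(j,c \right)} = j - j = 0$)
$-383753 - M{\left(U{\left(7,b{\left(0 \right)} \right)},362 \right)} = -383753 - 0 = -383753 + 0 = -383753$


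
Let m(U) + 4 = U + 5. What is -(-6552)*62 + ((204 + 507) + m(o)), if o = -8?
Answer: 406928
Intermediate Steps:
m(U) = 1 + U (m(U) = -4 + (U + 5) = -4 + (5 + U) = 1 + U)
-(-6552)*62 + ((204 + 507) + m(o)) = -(-6552)*62 + ((204 + 507) + (1 - 8)) = -364*(-1116) + (711 - 7) = 406224 + 704 = 406928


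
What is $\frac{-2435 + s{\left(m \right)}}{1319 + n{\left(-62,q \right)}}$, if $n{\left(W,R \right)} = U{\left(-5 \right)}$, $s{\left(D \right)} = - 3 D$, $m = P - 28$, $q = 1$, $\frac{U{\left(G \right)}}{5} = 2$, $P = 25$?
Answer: $- \frac{2426}{1329} \approx -1.8254$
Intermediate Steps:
$U{\left(G \right)} = 10$ ($U{\left(G \right)} = 5 \cdot 2 = 10$)
$m = -3$ ($m = 25 - 28 = -3$)
$n{\left(W,R \right)} = 10$
$\frac{-2435 + s{\left(m \right)}}{1319 + n{\left(-62,q \right)}} = \frac{-2435 - -9}{1319 + 10} = \frac{-2435 + 9}{1329} = \left(-2426\right) \frac{1}{1329} = - \frac{2426}{1329}$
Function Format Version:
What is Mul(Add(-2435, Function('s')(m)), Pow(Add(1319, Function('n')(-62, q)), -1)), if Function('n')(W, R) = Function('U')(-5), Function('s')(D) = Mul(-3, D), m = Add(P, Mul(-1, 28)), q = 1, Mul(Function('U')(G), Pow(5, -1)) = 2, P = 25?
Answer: Rational(-2426, 1329) ≈ -1.8254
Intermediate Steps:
Function('U')(G) = 10 (Function('U')(G) = Mul(5, 2) = 10)
m = -3 (m = Add(25, Mul(-1, 28)) = Add(25, -28) = -3)
Function('n')(W, R) = 10
Mul(Add(-2435, Function('s')(m)), Pow(Add(1319, Function('n')(-62, q)), -1)) = Mul(Add(-2435, Mul(-3, -3)), Pow(Add(1319, 10), -1)) = Mul(Add(-2435, 9), Pow(1329, -1)) = Mul(-2426, Rational(1, 1329)) = Rational(-2426, 1329)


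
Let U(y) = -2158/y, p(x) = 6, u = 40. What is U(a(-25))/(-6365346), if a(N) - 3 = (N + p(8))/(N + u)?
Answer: 415/2121782 ≈ 0.00019559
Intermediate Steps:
a(N) = 3 + (6 + N)/(40 + N) (a(N) = 3 + (N + 6)/(N + 40) = 3 + (6 + N)/(40 + N))
U(a(-25))/(-6365346) = -2158*(40 - 25)/(2*(63 + 2*(-25)))/(-6365346) = -2158*15/(2*(63 - 50))*(-1/6365346) = -2158/(2*(1/15)*13)*(-1/6365346) = -2158/26/15*(-1/6365346) = -2158*15/26*(-1/6365346) = -1245*(-1/6365346) = 415/2121782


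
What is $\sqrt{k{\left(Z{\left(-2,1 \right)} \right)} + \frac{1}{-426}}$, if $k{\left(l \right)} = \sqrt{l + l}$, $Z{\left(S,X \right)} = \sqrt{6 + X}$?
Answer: $\frac{\sqrt{-426 + 181476 \sqrt{2} \sqrt[4]{7}}}{426} \approx 1.5159$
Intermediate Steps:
$k{\left(l \right)} = \sqrt{2} \sqrt{l}$ ($k{\left(l \right)} = \sqrt{2 l} = \sqrt{2} \sqrt{l}$)
$\sqrt{k{\left(Z{\left(-2,1 \right)} \right)} + \frac{1}{-426}} = \sqrt{\sqrt{2} \sqrt{\sqrt{6 + 1}} + \frac{1}{-426}} = \sqrt{\sqrt{2} \sqrt{\sqrt{7}} - \frac{1}{426}} = \sqrt{\sqrt{2} \sqrt[4]{7} - \frac{1}{426}} = \sqrt{- \frac{1}{426} + \sqrt{2} \sqrt[4]{7}}$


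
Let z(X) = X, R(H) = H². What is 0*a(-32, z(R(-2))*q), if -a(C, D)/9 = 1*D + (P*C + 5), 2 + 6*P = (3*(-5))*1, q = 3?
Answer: 0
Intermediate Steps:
P = -17/6 (P = -⅓ + ((3*(-5))*1)/6 = -⅓ + (-15*1)/6 = -⅓ + (⅙)*(-15) = -⅓ - 5/2 = -17/6 ≈ -2.8333)
a(C, D) = -45 - 9*D + 51*C/2 (a(C, D) = -9*(1*D + (-17*C/6 + 5)) = -9*(D + (5 - 17*C/6)) = -9*(5 + D - 17*C/6) = -45 - 9*D + 51*C/2)
0*a(-32, z(R(-2))*q) = 0*(-45 - 9*(-2)²*3 + (51/2)*(-32)) = 0*(-45 - 36*3 - 816) = 0*(-45 - 9*12 - 816) = 0*(-45 - 108 - 816) = 0*(-969) = 0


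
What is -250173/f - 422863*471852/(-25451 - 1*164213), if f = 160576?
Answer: 1001233796145597/951733952 ≈ 1.0520e+6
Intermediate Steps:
-250173/f - 422863*471852/(-25451 - 1*164213) = -250173/160576 - 422863*471852/(-25451 - 1*164213) = -250173*1/160576 - 422863*471852/(-25451 - 164213) = -250173/160576 - 422863/((-189664*1/471852)) = -250173/160576 - 422863/(-47416/117963) = -250173/160576 - 422863*(-117963/47416) = -250173/160576 + 49882188069/47416 = 1001233796145597/951733952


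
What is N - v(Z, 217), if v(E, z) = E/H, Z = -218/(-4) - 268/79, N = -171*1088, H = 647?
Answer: -19018950923/102226 ≈ -1.8605e+5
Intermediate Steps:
N = -186048
Z = 8075/158 (Z = -218*(-1/4) - 268*1/79 = 109/2 - 268/79 = 8075/158 ≈ 51.108)
v(E, z) = E/647
N - v(Z, 217) = -186048 - 8075/(647*158) = -186048 - 1*8075/102226 = -186048 - 8075/102226 = -19018950923/102226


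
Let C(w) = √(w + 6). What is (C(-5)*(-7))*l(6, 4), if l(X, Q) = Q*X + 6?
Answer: -210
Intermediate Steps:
C(w) = √(6 + w)
l(X, Q) = 6 + Q*X
(C(-5)*(-7))*l(6, 4) = (√(6 - 5)*(-7))*(6 + 4*6) = (√1*(-7))*(6 + 24) = (1*(-7))*30 = -7*30 = -210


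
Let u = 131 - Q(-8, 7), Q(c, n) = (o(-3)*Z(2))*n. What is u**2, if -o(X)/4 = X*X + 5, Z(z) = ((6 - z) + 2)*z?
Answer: 23377225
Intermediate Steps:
Z(z) = z*(8 - z) (Z(z) = (8 - z)*z = z*(8 - z))
o(X) = -20 - 4*X**2 (o(X) = -4*(X*X + 5) = -4*(X**2 + 5) = -4*(5 + X**2) = -20 - 4*X**2)
Q(c, n) = -672*n (Q(c, n) = ((-20 - 4*(-3)**2)*(2*(8 - 1*2)))*n = ((-20 - 4*9)*(2*(8 - 2)))*n = ((-20 - 36)*(2*6))*n = (-56*12)*n = -672*n)
u = 4835 (u = 131 - (-672)*7 = 131 - 1*(-4704) = 131 + 4704 = 4835)
u**2 = 4835**2 = 23377225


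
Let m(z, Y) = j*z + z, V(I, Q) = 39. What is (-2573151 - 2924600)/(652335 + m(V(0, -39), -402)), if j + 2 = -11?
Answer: -5497751/651867 ≈ -8.4339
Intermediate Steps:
j = -13 (j = -2 - 11 = -13)
m(z, Y) = -12*z (m(z, Y) = -13*z + z = -12*z)
(-2573151 - 2924600)/(652335 + m(V(0, -39), -402)) = (-2573151 - 2924600)/(652335 - 12*39) = -5497751/(652335 - 468) = -5497751/651867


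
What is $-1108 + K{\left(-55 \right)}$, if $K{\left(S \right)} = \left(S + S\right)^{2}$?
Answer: $10992$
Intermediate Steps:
$K{\left(S \right)} = 4 S^{2}$ ($K{\left(S \right)} = \left(2 S\right)^{2} = 4 S^{2}$)
$-1108 + K{\left(-55 \right)} = -1108 + 4 \left(-55\right)^{2} = -1108 + 4 \cdot 3025 = -1108 + 12100 = 10992$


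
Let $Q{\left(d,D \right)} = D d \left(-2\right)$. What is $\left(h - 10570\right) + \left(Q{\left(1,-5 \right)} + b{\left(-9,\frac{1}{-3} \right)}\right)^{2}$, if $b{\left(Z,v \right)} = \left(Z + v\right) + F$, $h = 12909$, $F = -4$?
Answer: $\frac{21151}{9} \approx 2350.1$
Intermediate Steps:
$b{\left(Z,v \right)} = -4 + Z + v$ ($b{\left(Z,v \right)} = \left(Z + v\right) - 4 = -4 + Z + v$)
$Q{\left(d,D \right)} = - 2 D d$
$\left(h - 10570\right) + \left(Q{\left(1,-5 \right)} + b{\left(-9,\frac{1}{-3} \right)}\right)^{2} = \left(12909 - 10570\right) + \left(\left(-2\right) \left(-5\right) 1 - \left(13 + \frac{1}{3}\right)\right)^{2} = 2339 + \left(10 - \frac{40}{3}\right)^{2} = 2339 + \left(- \frac{10}{3}\right)^{2} = 2339 + \frac{100}{9} = \frac{21151}{9}$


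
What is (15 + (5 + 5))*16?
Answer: 400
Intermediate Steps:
(15 + (5 + 5))*16 = (15 + 10)*16 = 25*16 = 400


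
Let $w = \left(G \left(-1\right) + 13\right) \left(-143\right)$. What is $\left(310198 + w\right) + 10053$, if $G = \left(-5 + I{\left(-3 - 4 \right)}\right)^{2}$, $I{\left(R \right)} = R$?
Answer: $338984$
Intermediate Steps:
$G = 144$ ($G = \left(-5 - 7\right)^{2} = \left(-12\right)^{2} = 144$)
$w = 18733$ ($w = \left(144 \left(-1\right) + 13\right) \left(-143\right) = \left(-144 + 13\right) \left(-143\right) = \left(-131\right) \left(-143\right) = 18733$)
$\left(310198 + w\right) + 10053 = \left(310198 + 18733\right) + 10053 = 328931 + 10053 = 338984$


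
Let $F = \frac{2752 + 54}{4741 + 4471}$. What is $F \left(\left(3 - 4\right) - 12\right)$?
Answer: $- \frac{18239}{4606} \approx -3.9598$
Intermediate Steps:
$F = \frac{1403}{4606}$ ($F = \frac{2806}{9212} = 2806 \cdot \frac{1}{9212} = \frac{1403}{4606} \approx 0.3046$)
$F \left(\left(3 - 4\right) - 12\right) = \frac{1403 \left(\left(3 - 4\right) - 12\right)}{4606} = \frac{1403 \left(\left(3 - 4\right) + \left(-12 + 0\right)\right)}{4606} = \frac{1403 \left(-1 - 12\right)}{4606} = \frac{1403}{4606} \left(-13\right) = - \frac{18239}{4606}$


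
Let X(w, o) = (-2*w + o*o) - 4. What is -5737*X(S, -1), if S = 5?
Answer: 74581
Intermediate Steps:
X(w, o) = -4 + o**2 - 2*w (X(w, o) = (-2*w + o**2) - 4 = (o**2 - 2*w) - 4 = -4 + o**2 - 2*w)
-5737*X(S, -1) = -5737*(-4 + (-1)**2 - 2*5) = -5737*(-4 + 1 - 10) = -5737*(-13) = 74581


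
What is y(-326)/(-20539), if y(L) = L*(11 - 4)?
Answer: 2282/20539 ≈ 0.11111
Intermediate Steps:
y(L) = 7*L (y(L) = L*7 = 7*L)
y(-326)/(-20539) = (7*(-326))/(-20539) = -2282*(-1/20539) = 2282/20539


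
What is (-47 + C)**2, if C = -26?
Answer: 5329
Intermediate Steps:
(-47 + C)**2 = (-47 - 26)**2 = (-73)**2 = 5329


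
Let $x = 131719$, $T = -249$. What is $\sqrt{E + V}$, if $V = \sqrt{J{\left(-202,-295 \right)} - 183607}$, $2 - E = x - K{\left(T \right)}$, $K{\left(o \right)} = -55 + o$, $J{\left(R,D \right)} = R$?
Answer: $\sqrt{-132021 + i \sqrt{183809}} \approx 0.59 + 363.35 i$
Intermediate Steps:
$E = -132021$ ($E = 2 - \left(131719 - \left(-55 - 249\right)\right) = 2 - \left(131719 - -304\right) = 2 - \left(131719 + 304\right) = 2 - 132023 = -132021$)
$V = i \sqrt{183809}$ ($V = \sqrt{-202 - 183607} = \sqrt{-183809} = i \sqrt{183809} \approx 428.73 i$)
$\sqrt{E + V} = \sqrt{-132021 + i \sqrt{183809}}$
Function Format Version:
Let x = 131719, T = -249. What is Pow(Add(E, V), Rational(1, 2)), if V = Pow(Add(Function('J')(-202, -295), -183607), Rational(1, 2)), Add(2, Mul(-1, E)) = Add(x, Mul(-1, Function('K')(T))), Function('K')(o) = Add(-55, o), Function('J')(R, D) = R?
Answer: Pow(Add(-132021, Mul(I, Pow(183809, Rational(1, 2)))), Rational(1, 2)) ≈ Add(0.5900, Mul(363.35, I))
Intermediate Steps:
E = -132021 (E = Add(2, Mul(-1, Add(131719, Mul(-1, Add(-55, -249))))) = Add(2, Mul(-1, Add(131719, Mul(-1, -304)))) = Add(2, Mul(-1, Add(131719, 304))) = Add(2, Mul(-1, 132023)) = Add(2, -132023) = -132021)
V = Mul(I, Pow(183809, Rational(1, 2))) (V = Pow(Add(-202, -183607), Rational(1, 2)) = Pow(-183809, Rational(1, 2)) = Mul(I, Pow(183809, Rational(1, 2))) ≈ Mul(428.73, I))
Pow(Add(E, V), Rational(1, 2)) = Pow(Add(-132021, Mul(I, Pow(183809, Rational(1, 2)))), Rational(1, 2))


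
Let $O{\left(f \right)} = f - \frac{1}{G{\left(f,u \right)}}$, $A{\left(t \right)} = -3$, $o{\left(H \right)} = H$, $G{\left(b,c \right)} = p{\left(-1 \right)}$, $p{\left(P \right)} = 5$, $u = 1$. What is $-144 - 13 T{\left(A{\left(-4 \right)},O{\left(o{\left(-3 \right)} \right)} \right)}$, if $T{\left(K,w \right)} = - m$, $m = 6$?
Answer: $-66$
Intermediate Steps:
$G{\left(b,c \right)} = 5$
$O{\left(f \right)} = - \frac{1}{5} + f$ ($O{\left(f \right)} = f - \frac{1}{5} = - \frac{1}{5} + f$)
$T{\left(K,w \right)} = -6$ ($T{\left(K,w \right)} = \left(-1\right) 6 = -6$)
$-144 - 13 T{\left(A{\left(-4 \right)},O{\left(o{\left(-3 \right)} \right)} \right)} = -144 - -78 = -144 + 78 = -66$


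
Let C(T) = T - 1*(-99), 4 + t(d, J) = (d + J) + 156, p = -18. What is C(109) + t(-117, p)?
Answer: 225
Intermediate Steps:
t(d, J) = 152 + J + d (t(d, J) = -4 + ((d + J) + 156) = -4 + ((J + d) + 156) = -4 + (156 + J + d) = 152 + J + d)
C(T) = 99 + T (C(T) = T + 99 = 99 + T)
C(109) + t(-117, p) = (99 + 109) + (152 - 18 - 117) = 208 + 17 = 225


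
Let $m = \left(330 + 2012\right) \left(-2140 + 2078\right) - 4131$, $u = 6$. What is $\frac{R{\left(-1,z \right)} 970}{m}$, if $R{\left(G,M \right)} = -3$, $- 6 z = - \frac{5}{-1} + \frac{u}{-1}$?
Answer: $\frac{582}{29867} \approx 0.019486$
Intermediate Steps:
$z = \frac{1}{6}$ ($z = - \frac{- \frac{5}{-1} + \frac{6}{-1}}{6} = - \frac{\left(-5\right) \left(-1\right) + 6 \left(-1\right)}{6} = - \frac{5 - 6}{6} = \left(- \frac{1}{6}\right) \left(-1\right) = \frac{1}{6} \approx 0.16667$)
$m = -149335$ ($m = 2342 \left(-62\right) - 4131 = -145204 - 4131 = -149335$)
$\frac{R{\left(-1,z \right)} 970}{m} = \frac{\left(-3\right) 970}{-149335} = \left(-2910\right) \left(- \frac{1}{149335}\right) = \frac{582}{29867}$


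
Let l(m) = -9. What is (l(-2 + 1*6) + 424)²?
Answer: 172225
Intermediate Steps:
(l(-2 + 1*6) + 424)² = (-9 + 424)² = 415² = 172225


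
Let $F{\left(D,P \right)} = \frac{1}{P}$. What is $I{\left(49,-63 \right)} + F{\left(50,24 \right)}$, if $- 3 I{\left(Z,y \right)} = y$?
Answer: $\frac{505}{24} \approx 21.042$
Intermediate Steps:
$I{\left(Z,y \right)} = - \frac{y}{3}$
$I{\left(49,-63 \right)} + F{\left(50,24 \right)} = \left(- \frac{1}{3}\right) \left(-63\right) + \frac{1}{24} = 21 + \frac{1}{24} = \frac{505}{24}$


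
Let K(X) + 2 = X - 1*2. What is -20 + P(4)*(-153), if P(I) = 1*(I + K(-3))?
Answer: 439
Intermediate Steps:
K(X) = -4 + X (K(X) = -2 + (X - 1*2) = -2 + (X - 2) = -2 + (-2 + X) = -4 + X)
P(I) = -7 + I (P(I) = 1*(I + (-4 - 3)) = 1*(I - 7) = 1*(-7 + I) = -7 + I)
-20 + P(4)*(-153) = -20 + (-7 + 4)*(-153) = -20 - 3*(-153) = -20 + 459 = 439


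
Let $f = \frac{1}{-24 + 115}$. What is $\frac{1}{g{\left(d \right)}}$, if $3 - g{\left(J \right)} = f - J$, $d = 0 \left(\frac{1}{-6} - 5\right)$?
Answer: $\frac{91}{272} \approx 0.33456$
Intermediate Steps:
$f = \frac{1}{91} \approx 0.010989$
$d = 0$ ($d = 0 \left(- \frac{1}{6} - 5\right) = 0 \left(- \frac{31}{6}\right) = 0$)
$g{\left(J \right)} = \frac{272}{91} + J$ ($g{\left(J \right)} = 3 - \left(\frac{1}{91} - J\right) = 3 + \left(- \frac{1}{91} + J\right) = \frac{272}{91} + J$)
$\frac{1}{g{\left(d \right)}} = \frac{1}{\frac{272}{91} + 0} = \frac{1}{\frac{272}{91}} = \frac{91}{272}$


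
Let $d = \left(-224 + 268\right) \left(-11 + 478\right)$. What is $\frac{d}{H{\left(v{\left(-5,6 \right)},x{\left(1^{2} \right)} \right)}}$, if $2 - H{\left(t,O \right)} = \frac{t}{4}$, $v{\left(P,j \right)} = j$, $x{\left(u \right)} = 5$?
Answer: $41096$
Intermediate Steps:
$d = 20548$ ($d = 44 \cdot 467 = 20548$)
$H{\left(t,O \right)} = 2 - \frac{t}{4}$
$\frac{d}{H{\left(v{\left(-5,6 \right)},x{\left(1^{2} \right)} \right)}} = \frac{20548}{2 - \frac{3}{2}} = 20548 \frac{1}{\frac{1}{2}} = 20548 \cdot 2 = 41096$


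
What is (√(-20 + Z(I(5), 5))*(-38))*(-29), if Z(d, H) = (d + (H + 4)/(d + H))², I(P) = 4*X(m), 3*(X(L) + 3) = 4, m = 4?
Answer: 1102*√28261/15 ≈ 12350.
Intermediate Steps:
X(L) = -5/3 (X(L) = -3 + (⅓)*4 = -3 + 4/3 = -5/3)
I(P) = -20/3 (I(P) = 4*(-5/3) = -20/3)
Z(d, H) = (d + (4 + H)/(H + d))²
(√(-20 + Z(I(5), 5))*(-38))*(-29) = (√(-20 + (4 + 5 + (-20/3)² + 5*(-20/3))²/(5 - 20/3)²)*(-38))*(-29) = (√(-20 + (4 + 5 + 400/9 - 100/3)²/(-5/3)²)*(-38))*(-29) = (√(-20 + 9*(181/9)²/25)*(-38))*(-29) = (√(-20 + (9/25)*(32761/81))*(-38))*(-29) = (√(-20 + 32761/225)*(-38))*(-29) = (√(28261/225)*(-38))*(-29) = ((√28261/15)*(-38))*(-29) = -38*√28261/15*(-29) = 1102*√28261/15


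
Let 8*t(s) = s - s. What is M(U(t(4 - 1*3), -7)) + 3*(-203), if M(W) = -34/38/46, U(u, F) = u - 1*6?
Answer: -532283/874 ≈ -609.02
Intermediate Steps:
t(s) = 0 (t(s) = (s - s)/8 = (1/8)*0 = 0)
U(u, F) = -6 + u (U(u, F) = u - 6 = -6 + u)
M(W) = -17/874 (M(W) = -34*1/38*(1/46) = -17/19*1/46 = -17/874)
M(U(t(4 - 1*3), -7)) + 3*(-203) = -17/874 + 3*(-203) = -17/874 - 609 = -532283/874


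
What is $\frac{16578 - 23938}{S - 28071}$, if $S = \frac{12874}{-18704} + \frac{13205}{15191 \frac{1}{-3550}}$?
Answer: $\frac{1045607467520}{4426439700939} \approx 0.23622$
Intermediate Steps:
$S = - \frac{438498502467}{142066232}$ ($S = 12874 \left(- \frac{1}{18704}\right) + \frac{13205}{15191 \left(- \frac{1}{3550}\right)} = - \frac{6437}{9352} + \frac{13205}{- \frac{15191}{3550}} = - \frac{6437}{9352} + 13205 \left(- \frac{3550}{15191}\right) = - \frac{6437}{9352} - \frac{46877750}{15191} = - \frac{438498502467}{142066232} \approx -3086.6$)
$\frac{16578 - 23938}{S - 28071} = \frac{16578 - 23938}{- \frac{438498502467}{142066232} - 28071} = - \frac{7360}{- \frac{4426439700939}{142066232}} = \left(-7360\right) \left(- \frac{142066232}{4426439700939}\right) = \frac{1045607467520}{4426439700939}$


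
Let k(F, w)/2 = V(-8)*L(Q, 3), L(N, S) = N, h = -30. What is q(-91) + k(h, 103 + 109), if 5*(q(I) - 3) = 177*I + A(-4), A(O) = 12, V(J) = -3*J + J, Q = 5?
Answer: -3056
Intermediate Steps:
V(J) = -2*J
q(I) = 27/5 + 177*I/5 (q(I) = 3 + (177*I + 12)/5 = 3 + (12 + 177*I)/5 = 3 + (12/5 + 177*I/5) = 27/5 + 177*I/5)
k(F, w) = 160 (k(F, w) = 2*(-2*(-8)*5) = 2*(16*5) = 2*80 = 160)
q(-91) + k(h, 103 + 109) = (27/5 + (177/5)*(-91)) + 160 = (27/5 - 16107/5) + 160 = -3216 + 160 = -3056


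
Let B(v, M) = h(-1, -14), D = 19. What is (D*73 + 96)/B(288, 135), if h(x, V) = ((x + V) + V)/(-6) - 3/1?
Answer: 8898/11 ≈ 808.91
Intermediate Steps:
h(x, V) = -3 - V/3 - x/6 (h(x, V) = ((V + x) + V)*(-⅙) - 3*1 = (x + 2*V)*(-⅙) - 3 = (-V/3 - x/6) - 3 = -3 - V/3 - x/6)
B(v, M) = 11/6 (B(v, M) = -3 - ⅓*(-14) - ⅙*(-1) = -3 + 14/3 + ⅙ = 11/6)
(D*73 + 96)/B(288, 135) = (19*73 + 96)/(11/6) = (1387 + 96)*(6/11) = 1483*(6/11) = 8898/11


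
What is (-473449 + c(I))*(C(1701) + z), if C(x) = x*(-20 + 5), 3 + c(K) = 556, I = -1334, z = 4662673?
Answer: -2192893469568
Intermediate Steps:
c(K) = 553 (c(K) = -3 + 556 = 553)
C(x) = -15*x (C(x) = x*(-15) = -15*x)
(-473449 + c(I))*(C(1701) + z) = (-473449 + 553)*(-15*1701 + 4662673) = -472896*(-25515 + 4662673) = -472896*4637158 = -2192893469568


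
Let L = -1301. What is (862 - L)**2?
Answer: 4678569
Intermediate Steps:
(862 - L)**2 = (862 - 1*(-1301))**2 = (862 + 1301)**2 = 2163**2 = 4678569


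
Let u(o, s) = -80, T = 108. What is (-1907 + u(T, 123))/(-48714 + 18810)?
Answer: 1987/29904 ≈ 0.066446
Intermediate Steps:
(-1907 + u(T, 123))/(-48714 + 18810) = (-1907 - 80)/(-48714 + 18810) = -1987/(-29904) = -1987*(-1/29904) = 1987/29904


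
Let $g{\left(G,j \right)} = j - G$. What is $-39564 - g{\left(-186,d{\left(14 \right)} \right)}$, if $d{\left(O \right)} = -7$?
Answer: $-39743$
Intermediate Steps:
$-39564 - g{\left(-186,d{\left(14 \right)} \right)} = -39564 - \left(-7 - -186\right) = -39564 - \left(-7 + 186\right) = -39564 - 179 = -39743$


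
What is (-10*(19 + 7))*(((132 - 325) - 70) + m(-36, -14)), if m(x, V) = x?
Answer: 77740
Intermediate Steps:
(-10*(19 + 7))*(((132 - 325) - 70) + m(-36, -14)) = (-10*(19 + 7))*(((132 - 325) - 70) - 36) = (-10*26)*((-193 - 70) - 36) = -260*(-263 - 36) = -260*(-299) = 77740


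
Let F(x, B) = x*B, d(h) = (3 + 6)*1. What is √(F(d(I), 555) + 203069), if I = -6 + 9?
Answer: 8*√3251 ≈ 456.14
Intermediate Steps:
I = 3
d(h) = 9 (d(h) = 9*1 = 9)
F(x, B) = B*x
√(F(d(I), 555) + 203069) = √(555*9 + 203069) = √(4995 + 203069) = √208064 = 8*√3251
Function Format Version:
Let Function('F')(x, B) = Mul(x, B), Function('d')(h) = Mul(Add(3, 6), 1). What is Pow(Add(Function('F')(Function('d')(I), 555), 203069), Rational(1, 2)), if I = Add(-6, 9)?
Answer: Mul(8, Pow(3251, Rational(1, 2))) ≈ 456.14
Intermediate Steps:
I = 3
Function('d')(h) = 9 (Function('d')(h) = Mul(9, 1) = 9)
Function('F')(x, B) = Mul(B, x)
Pow(Add(Function('F')(Function('d')(I), 555), 203069), Rational(1, 2)) = Pow(Add(Mul(555, 9), 203069), Rational(1, 2)) = Pow(Add(4995, 203069), Rational(1, 2)) = Pow(208064, Rational(1, 2)) = Mul(8, Pow(3251, Rational(1, 2)))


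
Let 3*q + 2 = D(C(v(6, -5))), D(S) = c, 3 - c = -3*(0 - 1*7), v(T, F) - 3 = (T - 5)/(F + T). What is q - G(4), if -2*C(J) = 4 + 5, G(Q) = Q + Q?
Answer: -44/3 ≈ -14.667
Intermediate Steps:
v(T, F) = 3 + (-5 + T)/(F + T) (v(T, F) = 3 + (T - 5)/(F + T) = 3 + (-5 + T)/(F + T))
G(Q) = 2*Q
c = -18 (c = 3 - (-3)*(0 - 1*7) = 3 - (-3)*(0 - 7) = 3 - (-3)*(-7) = 3 - 1*21 = 3 - 21 = -18)
C(J) = -9/2 (C(J) = -(4 + 5)/2 = -½*9 = -9/2)
D(S) = -18
q = -20/3 (q = -⅔ + (⅓)*(-18) = -⅔ - 6 = -20/3 ≈ -6.6667)
q - G(4) = -20/3 - 2*4 = -20/3 - 1*8 = -20/3 - 8 = -44/3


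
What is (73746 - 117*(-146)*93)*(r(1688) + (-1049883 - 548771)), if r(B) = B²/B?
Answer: -2654751563352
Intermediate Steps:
r(B) = B
(73746 - 117*(-146)*93)*(r(1688) + (-1049883 - 548771)) = (73746 - 117*(-146)*93)*(1688 + (-1049883 - 548771)) = (73746 + 17082*93)*(1688 - 1598654) = (73746 + 1588626)*(-1596966) = 1662372*(-1596966) = -2654751563352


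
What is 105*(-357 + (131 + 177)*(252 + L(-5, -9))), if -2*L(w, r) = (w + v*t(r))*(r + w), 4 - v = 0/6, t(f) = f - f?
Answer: 6980295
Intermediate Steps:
t(f) = 0
v = 4 (v = 4 - 0/6 = 4 - 1*0 = 4 + 0 = 4)
L(w, r) = -w*(r + w)/2 (L(w, r) = -(w + 4*0)*(r + w)/2 = -(w + 0)*(r + w)/2 = -w*(r + w)/2)
105*(-357 + (131 + 177)*(252 + L(-5, -9))) = 105*(-357 + (131 + 177)*(252 + (1/2)*(-5)*(-1*(-9) - 1*(-5)))) = 105*(-357 + 308*(252 + (1/2)*(-5)*(9 + 5))) = 105*(-357 + 308*(252 + (1/2)*(-5)*14)) = 105*(-357 + 308*(252 - 35)) = 105*(-357 + 308*217) = 105*(-357 + 66836) = 105*66479 = 6980295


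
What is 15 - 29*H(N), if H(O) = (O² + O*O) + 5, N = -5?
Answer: -1580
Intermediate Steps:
H(O) = 5 + 2*O² (H(O) = (O² + O²) + 5 = 2*O² + 5 = 5 + 2*O²)
15 - 29*H(N) = 15 - 29*(5 + 2*(-5)²) = 15 - 29*(5 + 2*25) = 15 - 29*(5 + 50) = 15 - 29*55 = 15 - 1595 = -1580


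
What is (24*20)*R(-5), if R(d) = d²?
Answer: 12000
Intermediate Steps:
(24*20)*R(-5) = (24*20)*(-5)² = 480*25 = 12000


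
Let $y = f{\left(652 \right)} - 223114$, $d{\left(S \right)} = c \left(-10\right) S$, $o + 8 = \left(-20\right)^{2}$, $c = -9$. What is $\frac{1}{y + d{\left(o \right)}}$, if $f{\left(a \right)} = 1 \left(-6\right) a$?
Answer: $- \frac{1}{191746} \approx -5.2152 \cdot 10^{-6}$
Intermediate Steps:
$o = 392$ ($o = -8 + \left(-20\right)^{2} = -8 + 400 = 392$)
$d{\left(S \right)} = 90 S$ ($d{\left(S \right)} = \left(-9\right) \left(-10\right) S = 90 S$)
$f{\left(a \right)} = - 6 a$
$y = -227026$ ($y = \left(-6\right) 652 - 223114 = -3912 - 223114 = -227026$)
$\frac{1}{y + d{\left(o \right)}} = \frac{1}{-227026 + 90 \cdot 392} = \frac{1}{-227026 + 35280} = \frac{1}{-191746} = - \frac{1}{191746}$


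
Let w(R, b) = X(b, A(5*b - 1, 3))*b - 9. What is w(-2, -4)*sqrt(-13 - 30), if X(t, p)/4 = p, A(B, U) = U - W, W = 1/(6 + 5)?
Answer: -611*I*sqrt(43)/11 ≈ -364.24*I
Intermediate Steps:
W = 1/11 ≈ 0.090909
A(B, U) = -1/11 + U (A(B, U) = U - 1*1/11 = U - 1/11 = -1/11 + U)
X(t, p) = 4*p
w(R, b) = -9 + 128*b/11 (w(R, b) = (4*(-1/11 + 3))*b - 9 = (4*(32/11))*b - 9 = 128*b/11 - 9 = -9 + 128*b/11)
w(-2, -4)*sqrt(-13 - 30) = (-9 + (128/11)*(-4))*sqrt(-13 - 30) = (-9 - 512/11)*sqrt(-43) = -611*I*sqrt(43)/11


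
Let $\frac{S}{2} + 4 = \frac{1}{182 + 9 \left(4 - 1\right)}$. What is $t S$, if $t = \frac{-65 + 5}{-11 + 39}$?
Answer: $\frac{25050}{1463} \approx 17.122$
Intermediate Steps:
$t = - \frac{15}{7}$ ($t = - \frac{60}{28} = \left(-60\right) \frac{1}{28} = - \frac{15}{7} \approx -2.1429$)
$S = - \frac{1670}{209}$ ($S = -8 + \frac{2}{182 + 9 \left(4 - 1\right)} = -8 + \frac{2}{182 + 9 \cdot 3} = -8 + \frac{2}{182 + 27} = -8 + \frac{2}{209} = - \frac{1670}{209} \approx -7.9904$)
$t S = \left(- \frac{15}{7}\right) \left(- \frac{1670}{209}\right) = \frac{25050}{1463}$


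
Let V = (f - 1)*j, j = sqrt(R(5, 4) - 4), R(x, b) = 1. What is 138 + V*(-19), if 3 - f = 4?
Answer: 138 + 38*I*sqrt(3) ≈ 138.0 + 65.818*I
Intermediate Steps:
f = -1 (f = 3 - 1*4 = 3 - 4 = -1)
j = I*sqrt(3) (j = sqrt(1 - 4) = sqrt(-3) = I*sqrt(3) ≈ 1.732*I)
V = -2*I*sqrt(3) (V = (-1 - 1)*(I*sqrt(3)) = -2*I*sqrt(3) ≈ -3.4641*I)
138 + V*(-19) = 138 - 2*I*sqrt(3)*(-19) = 138 + 38*I*sqrt(3)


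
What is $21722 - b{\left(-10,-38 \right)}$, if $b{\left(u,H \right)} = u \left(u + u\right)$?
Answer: $21522$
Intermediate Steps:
$b{\left(u,H \right)} = 2 u^{2}$ ($b{\left(u,H \right)} = u 2 u = 2 u^{2}$)
$21722 - b{\left(-10,-38 \right)} = 21722 - 2 \left(-10\right)^{2} = 21722 - 2 \cdot 100 = 21722 - 200 = 21522$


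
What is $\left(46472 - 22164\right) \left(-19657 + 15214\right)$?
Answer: $-108000444$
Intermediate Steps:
$\left(46472 - 22164\right) \left(-19657 + 15214\right) = 24308 \left(-4443\right) = -108000444$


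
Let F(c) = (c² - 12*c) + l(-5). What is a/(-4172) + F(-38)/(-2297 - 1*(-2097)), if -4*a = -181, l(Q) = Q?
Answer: -791499/83440 ≈ -9.4858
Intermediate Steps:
a = 181/4 (a = -¼*(-181) = 181/4 ≈ 45.250)
F(c) = -5 + c² - 12*c (F(c) = (c² - 12*c) - 5 = -5 + c² - 12*c)
a/(-4172) + F(-38)/(-2297 - 1*(-2097)) = (181/4)/(-4172) + (-5 + (-38)² - 12*(-38))/(-2297 - 1*(-2097)) = (181/4)*(-1/4172) + (-5 + 1444 + 456)/(-2297 + 2097) = -181/16688 + 1895/(-200) = -181/16688 + 1895*(-1/200) = -181/16688 - 379/40 = -791499/83440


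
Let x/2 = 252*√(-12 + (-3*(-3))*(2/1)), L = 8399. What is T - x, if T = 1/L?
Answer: 1/8399 - 504*√6 ≈ -1234.5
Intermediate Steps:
T = 1/8399 ≈ 0.00011906
x = 504*√6 (x = 2*(252*√(-12 + (-3*(-3))*(2/1))) = 2*(252*√(-12 + 9*(2*1))) = 2*(252*√(-12 + 9*2)) = 2*(252*√(-12 + 18)) = 2*(252*√6) = 504*√6 ≈ 1234.5)
T - x = 1/8399 - 504*√6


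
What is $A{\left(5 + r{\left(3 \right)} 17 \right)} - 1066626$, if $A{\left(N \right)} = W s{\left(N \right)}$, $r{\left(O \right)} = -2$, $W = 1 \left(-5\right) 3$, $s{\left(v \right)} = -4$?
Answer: $-1066566$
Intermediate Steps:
$W = -15$ ($W = \left(-5\right) 3 = -15$)
$A{\left(N \right)} = 60$ ($A{\left(N \right)} = \left(-15\right) \left(-4\right) = 60$)
$A{\left(5 + r{\left(3 \right)} 17 \right)} - 1066626 = 60 - 1066626 = -1066566$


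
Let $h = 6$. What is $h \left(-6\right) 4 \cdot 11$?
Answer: $-1584$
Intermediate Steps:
$h \left(-6\right) 4 \cdot 11 = 6 \left(-6\right) 4 \cdot 11 = 6 \left(\left(-24\right) 11\right) = 6 \left(-264\right) = -1584$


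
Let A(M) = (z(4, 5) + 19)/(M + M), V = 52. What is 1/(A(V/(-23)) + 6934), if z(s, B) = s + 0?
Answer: 104/720607 ≈ 0.00014432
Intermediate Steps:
z(s, B) = s
A(M) = 23/(2*M) (A(M) = (4 + 19)/(M + M) = 23/((2*M)) = 23*(1/(2*M)) = 23/(2*M))
1/(A(V/(-23)) + 6934) = 1/(23/(2*((52/(-23)))) + 6934) = 1/(23/(2*((52*(-1/23)))) + 6934) = 1/(23/(2*(-52/23)) + 6934) = 1/((23/2)*(-23/52) + 6934) = 1/(-529/104 + 6934) = 1/(720607/104) = 104/720607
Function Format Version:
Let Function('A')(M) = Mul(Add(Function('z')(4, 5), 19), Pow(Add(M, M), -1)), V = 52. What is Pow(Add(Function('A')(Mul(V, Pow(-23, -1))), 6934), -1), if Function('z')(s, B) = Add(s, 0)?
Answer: Rational(104, 720607) ≈ 0.00014432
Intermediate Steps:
Function('z')(s, B) = s
Function('A')(M) = Mul(Rational(23, 2), Pow(M, -1)) (Function('A')(M) = Mul(Add(4, 19), Pow(Add(M, M), -1)) = Mul(23, Pow(Mul(2, M), -1)) = Mul(23, Mul(Rational(1, 2), Pow(M, -1))) = Mul(Rational(23, 2), Pow(M, -1)))
Pow(Add(Function('A')(Mul(V, Pow(-23, -1))), 6934), -1) = Pow(Add(Mul(Rational(23, 2), Pow(Mul(52, Pow(-23, -1)), -1)), 6934), -1) = Pow(Add(Mul(Rational(23, 2), Pow(Mul(52, Rational(-1, 23)), -1)), 6934), -1) = Pow(Add(Mul(Rational(23, 2), Pow(Rational(-52, 23), -1)), 6934), -1) = Pow(Add(Mul(Rational(23, 2), Rational(-23, 52)), 6934), -1) = Pow(Add(Rational(-529, 104), 6934), -1) = Pow(Rational(720607, 104), -1) = Rational(104, 720607)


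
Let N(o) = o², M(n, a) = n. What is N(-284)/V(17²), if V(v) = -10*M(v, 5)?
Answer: -40328/1445 ≈ -27.909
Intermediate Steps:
V(v) = -10*v
N(-284)/V(17²) = (-284)²/((-10*17²)) = 80656/((-10*289)) = 80656/(-2890) = 80656*(-1/2890) = -40328/1445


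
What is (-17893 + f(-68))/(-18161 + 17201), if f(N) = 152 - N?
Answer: 5891/320 ≈ 18.409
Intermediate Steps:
(-17893 + f(-68))/(-18161 + 17201) = (-17893 + (152 - 1*(-68)))/(-18161 + 17201) = (-17893 + (152 + 68))/(-960) = (-17893 + 220)*(-1/960) = -17673*(-1/960) = 5891/320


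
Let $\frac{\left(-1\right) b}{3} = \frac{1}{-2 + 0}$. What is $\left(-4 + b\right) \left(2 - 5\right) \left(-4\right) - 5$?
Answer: $-35$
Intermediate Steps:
$b = \frac{3}{2}$ ($b = - \frac{3}{-2 + 0} = - \frac{3}{-2} = \left(-3\right) \left(- \frac{1}{2}\right) = \frac{3}{2} \approx 1.5$)
$\left(-4 + b\right) \left(2 - 5\right) \left(-4\right) - 5 = \left(-4 + \frac{3}{2}\right) \left(2 - 5\right) \left(-4\right) - 5 = - \frac{5 \left(2 - 5\right) \left(-4\right)}{2} - 5 = - \frac{5 \left(\left(-3\right) \left(-4\right)\right)}{2} - 5 = \left(- \frac{5}{2}\right) 12 - 5 = -30 - 5 = -35$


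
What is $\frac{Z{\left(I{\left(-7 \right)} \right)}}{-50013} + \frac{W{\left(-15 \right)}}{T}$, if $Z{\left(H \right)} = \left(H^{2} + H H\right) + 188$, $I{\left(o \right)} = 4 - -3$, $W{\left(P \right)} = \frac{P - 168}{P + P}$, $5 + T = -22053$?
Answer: $- \frac{66136673}{11031867540} \approx -0.0059951$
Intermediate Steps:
$T = -22058$ ($T = -5 - 22053 = -22058$)
$W{\left(P \right)} = \frac{-168 + P}{2 P}$
$I{\left(o \right)} = 7$ ($I{\left(o \right)} = 4 + 3 = 7$)
$Z{\left(H \right)} = 188 + 2 H^{2}$ ($Z{\left(H \right)} = \left(H^{2} + H^{2}\right) + 188 = 2 H^{2} + 188 = 188 + 2 H^{2}$)
$\frac{Z{\left(I{\left(-7 \right)} \right)}}{-50013} + \frac{W{\left(-15 \right)}}{T} = \frac{188 + 2 \cdot 7^{2}}{-50013} + \frac{\frac{1}{2} \frac{1}{-15} \left(-168 - 15\right)}{-22058} = \left(188 + 2 \cdot 49\right) \left(- \frac{1}{50013}\right) + \frac{1}{2} \left(- \frac{1}{15}\right) \left(-183\right) \left(- \frac{1}{22058}\right) = \left(188 + 98\right) \left(- \frac{1}{50013}\right) + \frac{61}{10} \left(- \frac{1}{22058}\right) = 286 \left(- \frac{1}{50013}\right) - \frac{61}{220580} = - \frac{286}{50013} - \frac{61}{220580} = - \frac{66136673}{11031867540}$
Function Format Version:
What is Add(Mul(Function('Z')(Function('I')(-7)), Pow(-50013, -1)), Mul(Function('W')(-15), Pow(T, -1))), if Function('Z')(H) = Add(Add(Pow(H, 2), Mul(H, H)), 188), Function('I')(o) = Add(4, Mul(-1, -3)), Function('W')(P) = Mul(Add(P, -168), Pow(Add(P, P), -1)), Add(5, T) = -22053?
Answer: Rational(-66136673, 11031867540) ≈ -0.0059951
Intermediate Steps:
T = -22058 (T = Add(-5, -22053) = -22058)
Function('W')(P) = Mul(Rational(1, 2), Pow(P, -1), Add(-168, P)) (Function('W')(P) = Mul(Add(-168, P), Pow(Mul(2, P), -1)) = Mul(Add(-168, P), Mul(Rational(1, 2), Pow(P, -1))) = Mul(Rational(1, 2), Pow(P, -1), Add(-168, P)))
Function('I')(o) = 7 (Function('I')(o) = Add(4, 3) = 7)
Function('Z')(H) = Add(188, Mul(2, Pow(H, 2))) (Function('Z')(H) = Add(Add(Pow(H, 2), Pow(H, 2)), 188) = Add(Mul(2, Pow(H, 2)), 188) = Add(188, Mul(2, Pow(H, 2))))
Add(Mul(Function('Z')(Function('I')(-7)), Pow(-50013, -1)), Mul(Function('W')(-15), Pow(T, -1))) = Add(Mul(Add(188, Mul(2, Pow(7, 2))), Pow(-50013, -1)), Mul(Mul(Rational(1, 2), Pow(-15, -1), Add(-168, -15)), Pow(-22058, -1))) = Add(Mul(Add(188, Mul(2, 49)), Rational(-1, 50013)), Mul(Mul(Rational(1, 2), Rational(-1, 15), -183), Rational(-1, 22058))) = Add(Mul(Add(188, 98), Rational(-1, 50013)), Mul(Rational(61, 10), Rational(-1, 22058))) = Add(Mul(286, Rational(-1, 50013)), Rational(-61, 220580)) = Add(Rational(-286, 50013), Rational(-61, 220580)) = Rational(-66136673, 11031867540)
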